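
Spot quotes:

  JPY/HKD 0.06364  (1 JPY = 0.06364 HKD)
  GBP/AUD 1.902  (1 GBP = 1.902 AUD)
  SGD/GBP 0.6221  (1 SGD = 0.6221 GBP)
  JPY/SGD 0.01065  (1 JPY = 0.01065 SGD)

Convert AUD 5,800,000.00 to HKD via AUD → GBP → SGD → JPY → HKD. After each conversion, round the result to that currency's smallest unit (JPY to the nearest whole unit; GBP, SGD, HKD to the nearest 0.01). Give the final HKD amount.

HKD 29,291,245.76

AUD 5,800,000.00 ÷ 1.902 = GBP 3,049,421.66
GBP 3,049,421.66 ÷ 0.6221 = SGD 4,901,819.10
SGD 4,901,819.10 ÷ 0.01065 = JPY 460,264,704
JPY 460,264,704 × 0.06364 = HKD 29,291,245.76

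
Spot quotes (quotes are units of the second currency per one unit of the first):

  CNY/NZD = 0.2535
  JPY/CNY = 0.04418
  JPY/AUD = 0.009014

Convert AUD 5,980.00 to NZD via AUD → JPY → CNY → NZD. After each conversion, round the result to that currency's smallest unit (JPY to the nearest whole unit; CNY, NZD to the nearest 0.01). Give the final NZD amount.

AUD 5,980.00 ÷ 0.009014 = JPY 663,412
JPY 663,412 × 0.04418 = CNY 29,309.54
CNY 29,309.54 × 0.2535 = NZD 7,429.97

NZD 7,429.97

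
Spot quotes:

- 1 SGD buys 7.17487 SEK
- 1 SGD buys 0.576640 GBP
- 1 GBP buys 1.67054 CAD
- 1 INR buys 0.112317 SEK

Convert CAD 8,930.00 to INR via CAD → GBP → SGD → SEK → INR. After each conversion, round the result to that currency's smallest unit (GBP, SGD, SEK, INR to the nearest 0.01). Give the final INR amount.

INR 592,186.58

CAD 8,930.00 ÷ 1.67054 = GBP 5,345.58
GBP 5,345.58 ÷ 0.576640 = SGD 9,270.22
SGD 9,270.22 × 7.17487 = SEK 66,512.62
SEK 66,512.62 ÷ 0.112317 = INR 592,186.58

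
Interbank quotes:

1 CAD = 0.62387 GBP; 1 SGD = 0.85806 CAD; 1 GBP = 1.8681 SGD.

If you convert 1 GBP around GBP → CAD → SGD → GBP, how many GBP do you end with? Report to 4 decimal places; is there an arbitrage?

1.0000 (no arbitrage)

Around GBP → CAD → SGD → GBP: 1 ÷ 0.62387 ÷ 0.85806 ÷ 1.8681 = 0.999973
Product ≈ 1 (deviation 0.003%, within rounding noise).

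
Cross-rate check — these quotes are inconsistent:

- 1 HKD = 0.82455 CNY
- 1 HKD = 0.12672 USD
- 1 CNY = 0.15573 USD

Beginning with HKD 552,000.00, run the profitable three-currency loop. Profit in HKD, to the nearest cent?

Profitable loop is HKD → CNY → USD → HKD:
HKD 552,000.00 × 0.82455 = CNY 455,151.60
CNY 455,151.60 × 0.15573 = USD 70,880.76
USD 70,880.76 ÷ 0.12672 = HKD 559,349.42
Profit = HKD 559,349.42 − HKD 552,000.00

Profit: HKD 7,349.42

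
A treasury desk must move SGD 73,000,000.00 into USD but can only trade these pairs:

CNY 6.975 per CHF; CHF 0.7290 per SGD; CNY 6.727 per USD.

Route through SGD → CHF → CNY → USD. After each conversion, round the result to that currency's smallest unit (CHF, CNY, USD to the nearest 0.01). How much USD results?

USD 55,178,917.05

SGD 73,000,000.00 × 0.7290 = CHF 53,217,000.00
CHF 53,217,000.00 × 6.975 = CNY 371,188,575.00
CNY 371,188,575.00 ÷ 6.727 = USD 55,178,917.05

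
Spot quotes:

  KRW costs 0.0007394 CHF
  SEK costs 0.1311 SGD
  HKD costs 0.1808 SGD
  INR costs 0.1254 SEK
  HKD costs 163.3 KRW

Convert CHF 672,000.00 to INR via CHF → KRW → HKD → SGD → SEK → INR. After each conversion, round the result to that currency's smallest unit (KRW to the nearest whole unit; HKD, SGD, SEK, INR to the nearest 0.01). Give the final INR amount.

CHF 672,000.00 ÷ 0.0007394 = KRW 908,845,009
KRW 908,845,009 ÷ 163.3 = HKD 5,565,493.01
HKD 5,565,493.01 × 0.1808 = SGD 1,006,241.14
SGD 1,006,241.14 ÷ 0.1311 = SEK 7,675,371.01
SEK 7,675,371.01 ÷ 0.1254 = INR 61,207,105.34

INR 61,207,105.34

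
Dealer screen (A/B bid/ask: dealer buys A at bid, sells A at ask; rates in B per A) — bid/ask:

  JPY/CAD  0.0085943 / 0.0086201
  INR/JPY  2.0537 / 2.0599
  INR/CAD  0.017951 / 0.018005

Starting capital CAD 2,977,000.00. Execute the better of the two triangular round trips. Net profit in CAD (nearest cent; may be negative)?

Net profit: CAD 32,601.81

Best loop CAD → JPY → INR → CAD:
CAD 2,977,000.00 ÷ 0.0086201 (buy JPY at ask) = JPY 345,355,622
JPY 345,355,622 ÷ 2.0599 (buy INR at ask) = INR 167,656,499.02
INR 167,656,499.02 × 0.017951 (sell INR at bid) = CAD 3,009,601.81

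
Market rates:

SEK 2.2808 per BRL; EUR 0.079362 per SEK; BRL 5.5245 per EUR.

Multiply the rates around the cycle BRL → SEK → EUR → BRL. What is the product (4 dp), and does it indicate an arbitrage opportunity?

Around BRL → SEK → EUR → BRL: 1 × 2.2808 × 0.079362 × 5.5245 = 0.999983
Product ≈ 1 (deviation 0.002%, within rounding noise).

1.0000 (no arbitrage)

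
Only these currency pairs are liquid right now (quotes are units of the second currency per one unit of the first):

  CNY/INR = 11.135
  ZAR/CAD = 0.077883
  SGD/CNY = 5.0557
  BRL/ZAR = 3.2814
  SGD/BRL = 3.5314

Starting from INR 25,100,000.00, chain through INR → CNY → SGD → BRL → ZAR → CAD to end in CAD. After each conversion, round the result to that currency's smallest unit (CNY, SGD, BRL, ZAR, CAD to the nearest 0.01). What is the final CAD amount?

CAD 402,393.50

INR 25,100,000.00 ÷ 11.135 = CNY 2,254,153.57
CNY 2,254,153.57 ÷ 5.0557 = SGD 445,863.79
SGD 445,863.79 × 3.5314 = BRL 1,574,523.39
BRL 1,574,523.39 × 3.2814 = ZAR 5,166,641.05
ZAR 5,166,641.05 × 0.077883 = CAD 402,393.50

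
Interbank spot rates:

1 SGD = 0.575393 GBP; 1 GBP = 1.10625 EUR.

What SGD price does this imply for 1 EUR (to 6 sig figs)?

EUR/SGD = 1.57102

1 EUR ÷ 1.10625 = 0.903955 GBP
0.903955 GBP ÷ 0.575393 = 1.57102 SGD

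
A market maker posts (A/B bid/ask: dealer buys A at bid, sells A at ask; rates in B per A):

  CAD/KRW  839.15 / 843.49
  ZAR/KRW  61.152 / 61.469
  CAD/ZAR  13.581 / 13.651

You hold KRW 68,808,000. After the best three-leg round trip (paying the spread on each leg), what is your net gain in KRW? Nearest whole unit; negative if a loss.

Net profit: KRW 3,008

Best loop KRW → ZAR → CAD → KRW:
KRW 68,808,000 ÷ 61.469 (buy ZAR at ask) = ZAR 1,119,393.52
ZAR 1,119,393.52 ÷ 13.651 (buy CAD at ask) = CAD 82,000.84
CAD 82,000.84 × 839.15 (sell CAD at bid) = KRW 68,811,008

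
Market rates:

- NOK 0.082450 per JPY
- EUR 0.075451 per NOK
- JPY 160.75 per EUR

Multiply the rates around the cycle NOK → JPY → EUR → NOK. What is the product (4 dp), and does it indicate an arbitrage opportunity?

Around NOK → JPY → EUR → NOK: 1 ÷ 0.082450 ÷ 160.75 ÷ 0.075451 = 0.999985
Product ≈ 1 (deviation 0.002%, within rounding noise).

1.0000 (no arbitrage)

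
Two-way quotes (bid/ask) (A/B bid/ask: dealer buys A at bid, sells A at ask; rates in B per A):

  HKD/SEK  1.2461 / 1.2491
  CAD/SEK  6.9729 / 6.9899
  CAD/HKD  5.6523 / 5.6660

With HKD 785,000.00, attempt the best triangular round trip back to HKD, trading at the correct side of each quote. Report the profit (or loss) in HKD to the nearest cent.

Net profit: HKD 6,000.57

Best loop HKD → SEK → CAD → HKD:
HKD 785,000.00 × 1.2461 (sell HKD at bid) = SEK 978,188.50
SEK 978,188.50 ÷ 6.9899 (buy CAD at ask) = CAD 139,943.13
CAD 139,943.13 × 5.6523 (sell CAD at bid) = HKD 791,000.57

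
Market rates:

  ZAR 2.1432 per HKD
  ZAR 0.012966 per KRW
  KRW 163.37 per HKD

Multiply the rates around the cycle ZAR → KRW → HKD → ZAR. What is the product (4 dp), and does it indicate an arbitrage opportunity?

Around ZAR → KRW → HKD → ZAR: 1 ÷ 0.012966 ÷ 163.37 × 2.1432 = 1.011776
Product > 1; profitable direction is ZAR → KRW → HKD → ZAR.

1.0118 (arbitrage exists)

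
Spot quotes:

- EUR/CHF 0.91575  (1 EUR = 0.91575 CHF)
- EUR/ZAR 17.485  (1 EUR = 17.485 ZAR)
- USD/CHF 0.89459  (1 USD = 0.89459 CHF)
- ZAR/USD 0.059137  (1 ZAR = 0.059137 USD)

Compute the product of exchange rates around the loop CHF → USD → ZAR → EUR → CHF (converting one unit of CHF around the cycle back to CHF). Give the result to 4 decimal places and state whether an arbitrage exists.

0.9900 (arbitrage exists)

Around CHF → USD → ZAR → EUR → CHF: 1 ÷ 0.89459 ÷ 0.059137 ÷ 17.485 × 0.91575 = 0.989984
Product < 1; profitable direction is CHF → EUR → ZAR → USD → CHF.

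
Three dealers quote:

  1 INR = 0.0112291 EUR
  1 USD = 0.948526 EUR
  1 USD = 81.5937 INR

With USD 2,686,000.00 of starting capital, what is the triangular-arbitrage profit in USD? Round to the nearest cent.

Profit: USD 94,697.02

Profitable loop is USD → EUR → INR → USD:
USD 2,686,000.00 × 0.948526 = EUR 2,547,740.84
EUR 2,547,740.84 ÷ 0.0112291 = INR 226,887,358.38
INR 226,887,358.38 ÷ 81.5937 = USD 2,780,697.02
Profit = USD 2,780,697.02 − USD 2,686,000.00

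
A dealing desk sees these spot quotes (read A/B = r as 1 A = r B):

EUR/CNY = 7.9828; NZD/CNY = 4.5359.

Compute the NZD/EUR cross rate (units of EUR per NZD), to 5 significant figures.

1 NZD × 4.5359 = 4.5359 CNY
4.5359 CNY ÷ 7.9828 = 0.568209 EUR

NZD/EUR = 0.56821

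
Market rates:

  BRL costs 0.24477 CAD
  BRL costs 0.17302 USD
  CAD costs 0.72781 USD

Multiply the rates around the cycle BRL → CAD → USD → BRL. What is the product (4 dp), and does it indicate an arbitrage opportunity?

1.0296 (arbitrage exists)

Around BRL → CAD → USD → BRL: 1 × 0.24477 × 0.72781 ÷ 0.17302 = 1.029627
Product > 1; profitable direction is BRL → CAD → USD → BRL.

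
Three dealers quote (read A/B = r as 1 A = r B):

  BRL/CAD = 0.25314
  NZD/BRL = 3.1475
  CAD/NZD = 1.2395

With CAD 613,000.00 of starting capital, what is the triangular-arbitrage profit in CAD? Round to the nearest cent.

Profitable loop is CAD → BRL → NZD → CAD:
CAD 613,000.00 ÷ 0.25314 = BRL 2,421,584.89
BRL 2,421,584.89 ÷ 3.1475 = NZD 769,367.72
NZD 769,367.72 ÷ 1.2395 = CAD 620,708.12
Profit = CAD 620,708.12 − CAD 613,000.00

Profit: CAD 7,708.12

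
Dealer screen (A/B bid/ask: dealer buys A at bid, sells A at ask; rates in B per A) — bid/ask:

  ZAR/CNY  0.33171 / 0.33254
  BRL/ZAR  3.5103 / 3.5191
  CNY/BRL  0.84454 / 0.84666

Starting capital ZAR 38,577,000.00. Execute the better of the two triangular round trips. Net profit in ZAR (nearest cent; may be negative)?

Net profit: ZAR 358,334.33

Best loop ZAR → BRL → CNY → ZAR:
ZAR 38,577,000.00 ÷ 3.5191 (buy BRL at ask) = BRL 10,962,177.83
BRL 10,962,177.83 ÷ 0.84666 (buy CNY at ask) = CNY 12,947,556.08
CNY 12,947,556.08 ÷ 0.33254 (buy ZAR at ask) = ZAR 38,935,334.33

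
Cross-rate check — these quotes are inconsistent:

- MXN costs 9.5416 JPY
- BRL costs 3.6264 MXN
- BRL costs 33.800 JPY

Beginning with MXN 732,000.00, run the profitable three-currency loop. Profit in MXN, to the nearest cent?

Profit: MXN 17,361.36

Profitable loop is MXN → JPY → BRL → MXN:
MXN 732,000.00 × 9.5416 = JPY 6,984,451
JPY 6,984,451 ÷ 33.800 = BRL 206,640.57
BRL 206,640.57 × 3.6264 = MXN 749,361.36
Profit = MXN 749,361.36 − MXN 732,000.00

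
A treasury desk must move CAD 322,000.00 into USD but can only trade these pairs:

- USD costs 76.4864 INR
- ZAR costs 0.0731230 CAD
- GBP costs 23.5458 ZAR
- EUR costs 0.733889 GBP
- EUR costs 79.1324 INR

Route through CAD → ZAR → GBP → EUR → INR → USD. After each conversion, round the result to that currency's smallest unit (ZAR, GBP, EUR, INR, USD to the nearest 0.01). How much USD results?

CAD 322,000.00 ÷ 0.0731230 = ZAR 4,403,539.24
ZAR 4,403,539.24 ÷ 23.5458 = GBP 187,020.16
GBP 187,020.16 ÷ 0.733889 = EUR 254,834.40
EUR 254,834.40 × 79.1324 = INR 20,165,657.67
INR 20,165,657.67 ÷ 76.4864 = USD 263,650.24

USD 263,650.24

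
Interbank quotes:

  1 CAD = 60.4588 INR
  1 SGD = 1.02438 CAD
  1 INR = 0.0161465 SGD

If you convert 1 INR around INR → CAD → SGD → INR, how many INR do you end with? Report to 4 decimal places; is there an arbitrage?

1.0000 (no arbitrage)

Around INR → CAD → SGD → INR: 1 ÷ 60.4588 ÷ 1.02438 ÷ 0.0161465 = 1.000002
Product ≈ 1 (deviation 0.000%, within rounding noise).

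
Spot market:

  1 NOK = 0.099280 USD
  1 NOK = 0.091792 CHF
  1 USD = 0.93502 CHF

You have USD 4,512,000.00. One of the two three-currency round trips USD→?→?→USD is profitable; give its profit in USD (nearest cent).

Profit: USD 50,962.79

Profitable loop is USD → CHF → NOK → USD:
USD 4,512,000.00 × 0.93502 = CHF 4,218,810.24
CHF 4,218,810.24 ÷ 0.091792 = NOK 45,960,543.84
NOK 45,960,543.84 × 0.099280 = USD 4,562,962.79
Profit = USD 4,562,962.79 − USD 4,512,000.00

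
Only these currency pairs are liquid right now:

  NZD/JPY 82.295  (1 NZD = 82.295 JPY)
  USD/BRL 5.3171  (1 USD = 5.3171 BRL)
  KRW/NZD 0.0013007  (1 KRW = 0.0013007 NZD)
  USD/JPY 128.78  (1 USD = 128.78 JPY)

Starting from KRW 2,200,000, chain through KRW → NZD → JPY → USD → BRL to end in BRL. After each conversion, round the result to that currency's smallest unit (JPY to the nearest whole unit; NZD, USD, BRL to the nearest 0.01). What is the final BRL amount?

KRW 2,200,000 × 0.0013007 = NZD 2,861.54
NZD 2,861.54 × 82.295 = JPY 235,490
JPY 235,490 ÷ 128.78 = USD 1,828.62
USD 1,828.62 × 5.3171 = BRL 9,722.96

BRL 9,722.96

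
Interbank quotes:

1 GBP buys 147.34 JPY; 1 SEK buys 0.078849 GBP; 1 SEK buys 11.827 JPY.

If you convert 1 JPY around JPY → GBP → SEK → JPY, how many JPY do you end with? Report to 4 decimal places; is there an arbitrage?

1.0180 (arbitrage exists)

Around JPY → GBP → SEK → JPY: 1 ÷ 147.34 ÷ 0.078849 × 11.827 = 1.018023
Product > 1; profitable direction is JPY → GBP → SEK → JPY.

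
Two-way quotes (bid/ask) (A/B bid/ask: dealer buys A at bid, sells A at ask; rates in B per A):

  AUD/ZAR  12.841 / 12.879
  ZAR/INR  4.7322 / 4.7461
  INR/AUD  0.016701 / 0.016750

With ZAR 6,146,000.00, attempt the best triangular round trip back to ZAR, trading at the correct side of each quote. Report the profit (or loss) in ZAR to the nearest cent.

Best loop ZAR → INR → AUD → ZAR:
ZAR 6,146,000.00 × 4.7322 (sell ZAR at bid) = INR 29,084,101.20
INR 29,084,101.20 × 0.016701 (sell INR at bid) = AUD 485,733.57
AUD 485,733.57 × 12.841 (sell AUD at bid) = ZAR 6,237,304.83

Net profit: ZAR 91,304.83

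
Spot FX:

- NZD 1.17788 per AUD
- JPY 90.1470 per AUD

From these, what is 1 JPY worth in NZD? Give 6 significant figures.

JPY/NZD = 0.0130662

1 JPY ÷ 90.1470 = 0.011093 AUD
0.011093 AUD × 1.17788 = 0.0130662 NZD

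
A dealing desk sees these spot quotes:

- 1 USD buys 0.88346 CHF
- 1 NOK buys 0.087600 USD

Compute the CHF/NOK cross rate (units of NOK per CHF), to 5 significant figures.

1 CHF ÷ 0.88346 = 1.13191 USD
1.13191 USD ÷ 0.087600 = 12.9214 NOK

CHF/NOK = 12.921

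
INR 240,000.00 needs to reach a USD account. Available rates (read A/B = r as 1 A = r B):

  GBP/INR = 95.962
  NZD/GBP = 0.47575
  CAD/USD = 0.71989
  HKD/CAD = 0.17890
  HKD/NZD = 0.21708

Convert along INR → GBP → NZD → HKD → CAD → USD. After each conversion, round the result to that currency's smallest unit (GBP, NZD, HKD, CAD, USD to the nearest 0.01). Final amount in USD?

USD 3,118.82

INR 240,000.00 ÷ 95.962 = GBP 2,500.99
GBP 2,500.99 ÷ 0.47575 = NZD 5,256.94
NZD 5,256.94 ÷ 0.21708 = HKD 24,216.60
HKD 24,216.60 × 0.17890 = CAD 4,332.35
CAD 4,332.35 × 0.71989 = USD 3,118.82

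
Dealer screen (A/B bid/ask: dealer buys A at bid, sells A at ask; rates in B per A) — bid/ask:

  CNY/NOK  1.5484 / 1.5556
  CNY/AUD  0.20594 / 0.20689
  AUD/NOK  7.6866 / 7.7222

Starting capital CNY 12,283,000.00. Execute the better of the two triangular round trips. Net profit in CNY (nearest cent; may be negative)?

Best loop CNY → AUD → NOK → CNY:
CNY 12,283,000.00 × 0.20594 (sell CNY at bid) = AUD 2,529,561.02
AUD 2,529,561.02 × 7.6866 (sell AUD at bid) = NOK 19,443,723.74
NOK 19,443,723.74 ÷ 1.5556 (buy CNY at ask) = CNY 12,499,179.57

Net profit: CNY 216,179.57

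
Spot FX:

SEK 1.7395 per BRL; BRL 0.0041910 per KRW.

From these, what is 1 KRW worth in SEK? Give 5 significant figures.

1 KRW × 0.0041910 = 0.004191 BRL
0.004191 BRL × 1.7395 = 0.00729024 SEK

KRW/SEK = 0.0072902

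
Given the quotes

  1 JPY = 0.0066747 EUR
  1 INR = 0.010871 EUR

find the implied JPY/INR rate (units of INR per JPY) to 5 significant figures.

1 JPY × 0.0066747 = 0.0066747 EUR
0.0066747 EUR ÷ 0.010871 = 0.613991 INR

JPY/INR = 0.61399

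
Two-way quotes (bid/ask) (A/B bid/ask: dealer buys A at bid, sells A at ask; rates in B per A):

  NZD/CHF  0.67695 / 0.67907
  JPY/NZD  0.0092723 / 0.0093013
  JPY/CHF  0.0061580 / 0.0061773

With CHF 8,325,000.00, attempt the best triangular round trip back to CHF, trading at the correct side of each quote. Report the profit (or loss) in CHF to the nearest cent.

Best loop CHF → JPY → NZD → CHF:
CHF 8,325,000.00 ÷ 0.0061773 (buy JPY at ask) = JPY 1,347,676,169
JPY 1,347,676,169 × 0.0092723 (sell JPY at bid) = NZD 12,496,057.74
NZD 12,496,057.74 × 0.67695 (sell NZD at bid) = CHF 8,459,206.29

Net profit: CHF 134,206.29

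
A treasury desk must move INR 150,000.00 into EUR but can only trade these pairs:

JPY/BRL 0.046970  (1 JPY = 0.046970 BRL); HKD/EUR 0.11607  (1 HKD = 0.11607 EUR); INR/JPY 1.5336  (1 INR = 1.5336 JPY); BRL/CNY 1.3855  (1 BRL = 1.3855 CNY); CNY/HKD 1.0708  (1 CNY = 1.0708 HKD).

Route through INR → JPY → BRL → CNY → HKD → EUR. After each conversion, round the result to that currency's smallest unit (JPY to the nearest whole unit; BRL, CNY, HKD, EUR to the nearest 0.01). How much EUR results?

EUR 1,860.63

INR 150,000.00 × 1.5336 = JPY 230,040
JPY 230,040 × 0.046970 = BRL 10,804.98
BRL 10,804.98 × 1.3855 = CNY 14,970.30
CNY 14,970.30 × 1.0708 = HKD 16,030.20
HKD 16,030.20 × 0.11607 = EUR 1,860.63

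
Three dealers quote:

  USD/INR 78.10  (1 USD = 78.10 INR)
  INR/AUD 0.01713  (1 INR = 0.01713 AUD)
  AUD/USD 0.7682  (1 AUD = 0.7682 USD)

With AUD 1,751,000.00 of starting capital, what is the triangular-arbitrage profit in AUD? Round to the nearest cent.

Profitable loop is AUD → USD → INR → AUD:
AUD 1,751,000.00 × 0.7682 = USD 1,345,118.20
USD 1,345,118.20 × 78.10 = INR 105,053,731.42
INR 105,053,731.42 × 0.01713 = AUD 1,799,570.42
Profit = AUD 1,799,570.42 − AUD 1,751,000.00

Profit: AUD 48,570.42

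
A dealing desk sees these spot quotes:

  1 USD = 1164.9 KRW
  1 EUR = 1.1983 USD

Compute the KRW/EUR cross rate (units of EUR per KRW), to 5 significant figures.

KRW/EUR = 0.00071638

1 KRW ÷ 1164.9 = 0.000858443 USD
0.000858443 USD ÷ 1.1983 = 0.000716384 EUR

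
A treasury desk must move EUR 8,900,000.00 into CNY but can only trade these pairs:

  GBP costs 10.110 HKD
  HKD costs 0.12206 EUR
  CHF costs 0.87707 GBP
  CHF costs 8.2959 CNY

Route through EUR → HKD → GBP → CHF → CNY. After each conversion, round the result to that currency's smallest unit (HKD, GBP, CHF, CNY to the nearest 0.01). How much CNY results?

CNY 68,217,333.20

EUR 8,900,000.00 ÷ 0.12206 = HKD 72,914,959.86
HKD 72,914,959.86 ÷ 10.110 = GBP 7,212,162.20
GBP 7,212,162.20 ÷ 0.87707 = CHF 8,223,017.78
CHF 8,223,017.78 × 8.2959 = CNY 68,217,333.20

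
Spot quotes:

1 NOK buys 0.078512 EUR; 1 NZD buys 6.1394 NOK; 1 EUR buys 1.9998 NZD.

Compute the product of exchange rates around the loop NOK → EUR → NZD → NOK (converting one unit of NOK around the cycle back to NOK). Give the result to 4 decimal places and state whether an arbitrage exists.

0.9639 (arbitrage exists)

Around NOK → EUR → NZD → NOK: 1 × 0.078512 × 1.9998 × 6.1394 = 0.963937
Product < 1; profitable direction is NOK → NZD → EUR → NOK.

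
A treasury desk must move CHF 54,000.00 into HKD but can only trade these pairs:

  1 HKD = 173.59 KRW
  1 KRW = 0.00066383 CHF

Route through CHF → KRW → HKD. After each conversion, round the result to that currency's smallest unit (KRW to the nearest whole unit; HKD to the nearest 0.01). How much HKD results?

HKD 468,610.68

CHF 54,000.00 ÷ 0.00066383 = KRW 81,346,128
KRW 81,346,128 ÷ 173.59 = HKD 468,610.68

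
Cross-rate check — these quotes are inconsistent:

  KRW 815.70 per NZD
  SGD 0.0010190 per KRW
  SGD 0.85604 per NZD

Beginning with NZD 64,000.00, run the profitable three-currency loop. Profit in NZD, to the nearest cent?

Profit: NZD 1,912.74

Profitable loop is NZD → SGD → KRW → NZD:
NZD 64,000.00 × 0.85604 = SGD 54,786.56
SGD 54,786.56 ÷ 0.0010190 = KRW 53,765,025
KRW 53,765,025 ÷ 815.70 = NZD 65,912.74
Profit = NZD 65,912.74 − NZD 64,000.00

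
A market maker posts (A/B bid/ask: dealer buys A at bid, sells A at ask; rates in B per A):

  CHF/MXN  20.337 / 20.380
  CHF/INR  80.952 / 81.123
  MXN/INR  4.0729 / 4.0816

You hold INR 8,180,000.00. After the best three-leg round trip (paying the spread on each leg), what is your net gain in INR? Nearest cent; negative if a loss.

Net profit: INR 172,181.76

Best loop INR → CHF → MXN → INR:
INR 8,180,000.00 ÷ 81.123 (buy CHF at ask) = CHF 100,834.54
CHF 100,834.54 × 20.337 (sell CHF at bid) = MXN 2,050,671.94
MXN 2,050,671.94 × 4.0729 (sell MXN at bid) = INR 8,352,181.76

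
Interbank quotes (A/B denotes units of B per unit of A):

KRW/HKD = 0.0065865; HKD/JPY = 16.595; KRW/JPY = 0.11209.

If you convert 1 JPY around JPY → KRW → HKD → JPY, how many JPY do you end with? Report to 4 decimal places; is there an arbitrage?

0.9751 (arbitrage exists)

Around JPY → KRW → HKD → JPY: 1 ÷ 0.11209 × 0.0065865 × 16.595 = 0.975136
Product < 1; profitable direction is JPY → HKD → KRW → JPY.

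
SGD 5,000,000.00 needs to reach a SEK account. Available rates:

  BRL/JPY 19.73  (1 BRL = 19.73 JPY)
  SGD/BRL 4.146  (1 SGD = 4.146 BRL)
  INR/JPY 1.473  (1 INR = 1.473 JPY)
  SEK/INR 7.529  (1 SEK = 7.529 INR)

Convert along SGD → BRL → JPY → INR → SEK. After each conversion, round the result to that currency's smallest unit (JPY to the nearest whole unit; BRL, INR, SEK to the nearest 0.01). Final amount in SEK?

SGD 5,000,000.00 × 4.146 = BRL 20,730,000.00
BRL 20,730,000.00 × 19.73 = JPY 409,002,900
JPY 409,002,900 ÷ 1.473 = INR 277,666,598.78
INR 277,666,598.78 ÷ 7.529 = SEK 36,879,612.00

SEK 36,879,612.00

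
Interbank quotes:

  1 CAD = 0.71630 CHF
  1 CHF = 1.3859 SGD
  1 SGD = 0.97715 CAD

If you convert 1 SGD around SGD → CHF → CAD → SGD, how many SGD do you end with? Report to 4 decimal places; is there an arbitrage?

Around SGD → CHF → CAD → SGD: 1 ÷ 1.3859 ÷ 0.71630 ÷ 0.97715 = 1.030889
Product > 1; profitable direction is SGD → CHF → CAD → SGD.

1.0309 (arbitrage exists)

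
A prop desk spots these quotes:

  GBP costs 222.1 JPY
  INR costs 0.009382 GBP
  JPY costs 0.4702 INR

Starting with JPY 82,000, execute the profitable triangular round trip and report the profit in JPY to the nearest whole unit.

Profit: JPY 1,693

Profitable loop is JPY → GBP → INR → JPY:
JPY 82,000 ÷ 222.1 = GBP 369.20
GBP 369.20 ÷ 0.009382 = INR 39,352.28
INR 39,352.28 ÷ 0.4702 = JPY 83,693
Profit = JPY 83,693 − JPY 82,000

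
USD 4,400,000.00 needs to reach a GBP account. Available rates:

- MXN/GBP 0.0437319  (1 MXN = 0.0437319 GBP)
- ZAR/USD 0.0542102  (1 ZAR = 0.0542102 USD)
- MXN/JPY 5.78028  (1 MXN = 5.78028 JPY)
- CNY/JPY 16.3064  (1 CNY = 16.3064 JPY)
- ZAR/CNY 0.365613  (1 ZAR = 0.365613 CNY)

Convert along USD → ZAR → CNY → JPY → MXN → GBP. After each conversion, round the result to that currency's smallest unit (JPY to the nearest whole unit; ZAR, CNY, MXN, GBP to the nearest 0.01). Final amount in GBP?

USD 4,400,000.00 ÷ 0.0542102 = ZAR 81,165,537.11
ZAR 81,165,537.11 × 0.365613 = CNY 29,675,175.52
CNY 29,675,175.52 × 16.3064 = JPY 483,895,282
JPY 483,895,282 ÷ 5.78028 = MXN 83,714,851.53
MXN 83,714,851.53 × 0.0437319 = GBP 3,661,009.52

GBP 3,661,009.52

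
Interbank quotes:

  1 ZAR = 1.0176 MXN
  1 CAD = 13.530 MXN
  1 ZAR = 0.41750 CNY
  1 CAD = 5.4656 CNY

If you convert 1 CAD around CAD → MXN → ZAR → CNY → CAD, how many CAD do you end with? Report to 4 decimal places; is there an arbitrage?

1.0156 (arbitrage exists)

Around CAD → MXN → ZAR → CNY → CAD: 1 × 13.530 ÷ 1.0176 × 0.41750 ÷ 5.4656 = 1.015639
Product > 1; profitable direction is CAD → MXN → ZAR → CNY → CAD.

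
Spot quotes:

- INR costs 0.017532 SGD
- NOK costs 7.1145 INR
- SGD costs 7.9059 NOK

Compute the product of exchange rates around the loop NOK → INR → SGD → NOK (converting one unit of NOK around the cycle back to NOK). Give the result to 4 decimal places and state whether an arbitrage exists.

0.9861 (arbitrage exists)

Around NOK → INR → SGD → NOK: 1 × 7.1145 × 0.017532 × 7.9059 = 0.986114
Product < 1; profitable direction is NOK → SGD → INR → NOK.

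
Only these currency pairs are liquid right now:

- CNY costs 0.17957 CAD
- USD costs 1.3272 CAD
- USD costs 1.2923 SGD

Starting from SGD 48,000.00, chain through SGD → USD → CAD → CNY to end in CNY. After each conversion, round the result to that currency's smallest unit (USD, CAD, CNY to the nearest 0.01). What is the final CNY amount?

CNY 274,524.14

SGD 48,000.00 ÷ 1.2923 = USD 37,143.08
USD 37,143.08 × 1.3272 = CAD 49,296.30
CAD 49,296.30 ÷ 0.17957 = CNY 274,524.14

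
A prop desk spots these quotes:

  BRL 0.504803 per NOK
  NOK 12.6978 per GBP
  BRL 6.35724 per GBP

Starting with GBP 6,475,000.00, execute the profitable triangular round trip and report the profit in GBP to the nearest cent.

Profit: GBP 53,622.76

Profitable loop is GBP → NOK → BRL → GBP:
GBP 6,475,000.00 × 12.6978 = NOK 82,218,255.00
NOK 82,218,255.00 × 0.504803 = BRL 41,504,021.78
BRL 41,504,021.78 ÷ 6.35724 = GBP 6,528,622.76
Profit = GBP 6,528,622.76 − GBP 6,475,000.00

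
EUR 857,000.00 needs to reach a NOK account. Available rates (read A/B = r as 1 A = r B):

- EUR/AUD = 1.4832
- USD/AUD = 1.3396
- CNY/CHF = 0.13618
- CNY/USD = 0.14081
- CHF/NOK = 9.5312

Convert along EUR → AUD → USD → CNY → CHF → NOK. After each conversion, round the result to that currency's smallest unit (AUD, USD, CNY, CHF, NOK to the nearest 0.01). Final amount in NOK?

EUR 857,000.00 × 1.4832 = AUD 1,271,102.40
AUD 1,271,102.40 ÷ 1.3396 = USD 948,867.12
USD 948,867.12 ÷ 0.14081 = CNY 6,738,634.47
CNY 6,738,634.47 × 0.13618 = CHF 917,667.24
CHF 917,667.24 × 9.5312 = NOK 8,746,470.00

NOK 8,746,470.00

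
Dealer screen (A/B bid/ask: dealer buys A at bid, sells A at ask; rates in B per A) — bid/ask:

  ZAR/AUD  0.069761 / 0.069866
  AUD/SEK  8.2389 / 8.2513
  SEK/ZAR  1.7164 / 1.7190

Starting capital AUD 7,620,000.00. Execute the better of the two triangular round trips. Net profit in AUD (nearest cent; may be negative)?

Net profit: AUD 69,371.39

Best loop AUD → ZAR → SEK → AUD:
AUD 7,620,000.00 ÷ 0.069866 (buy ZAR at ask) = ZAR 109,065,926.20
ZAR 109,065,926.20 ÷ 1.7190 (buy SEK at ask) = SEK 63,447,310.18
SEK 63,447,310.18 ÷ 8.2513 (buy AUD at ask) = AUD 7,689,371.39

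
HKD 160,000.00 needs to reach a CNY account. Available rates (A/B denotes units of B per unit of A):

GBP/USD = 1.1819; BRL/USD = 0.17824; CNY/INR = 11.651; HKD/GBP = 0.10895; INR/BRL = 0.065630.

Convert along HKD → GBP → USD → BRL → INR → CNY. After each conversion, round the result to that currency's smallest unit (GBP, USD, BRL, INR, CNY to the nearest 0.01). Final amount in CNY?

CNY 151,167.05

HKD 160,000.00 × 0.10895 = GBP 17,432.00
GBP 17,432.00 × 1.1819 = USD 20,602.88
USD 20,602.88 ÷ 0.17824 = BRL 115,590.66
BRL 115,590.66 ÷ 0.065630 = INR 1,761,247.30
INR 1,761,247.30 ÷ 11.651 = CNY 151,167.05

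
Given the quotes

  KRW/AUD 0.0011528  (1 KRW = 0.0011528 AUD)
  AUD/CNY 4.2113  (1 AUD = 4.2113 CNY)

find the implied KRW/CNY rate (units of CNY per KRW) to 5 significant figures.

KRW/CNY = 0.0048548

1 KRW × 0.0011528 = 0.0011528 AUD
0.0011528 AUD × 4.2113 = 0.00485479 CNY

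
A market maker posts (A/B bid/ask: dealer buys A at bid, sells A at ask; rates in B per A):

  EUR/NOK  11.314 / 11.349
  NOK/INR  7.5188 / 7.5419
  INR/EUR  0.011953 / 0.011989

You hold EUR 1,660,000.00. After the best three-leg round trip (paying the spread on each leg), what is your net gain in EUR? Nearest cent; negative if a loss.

Best loop EUR → NOK → INR → EUR:
EUR 1,660,000.00 × 11.314 (sell EUR at bid) = NOK 18,781,240.00
NOK 18,781,240.00 × 7.5188 (sell NOK at bid) = INR 141,212,387.31
INR 141,212,387.31 × 0.011953 (sell INR at bid) = EUR 1,687,911.67

Net profit: EUR 27,911.67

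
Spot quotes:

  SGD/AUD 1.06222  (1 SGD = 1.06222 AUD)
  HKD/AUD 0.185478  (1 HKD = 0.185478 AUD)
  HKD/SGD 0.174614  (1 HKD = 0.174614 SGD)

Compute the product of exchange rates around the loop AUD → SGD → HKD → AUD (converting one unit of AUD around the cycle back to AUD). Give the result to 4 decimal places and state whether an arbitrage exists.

1.0000 (no arbitrage)

Around AUD → SGD → HKD → AUD: 1 ÷ 1.06222 ÷ 0.174614 × 0.185478 = 0.999997
Product ≈ 1 (deviation 0.000%, within rounding noise).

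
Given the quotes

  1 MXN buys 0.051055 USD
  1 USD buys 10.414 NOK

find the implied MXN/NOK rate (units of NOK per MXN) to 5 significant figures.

MXN/NOK = 0.53169

1 MXN × 0.051055 = 0.051055 USD
0.051055 USD × 10.414 = 0.531687 NOK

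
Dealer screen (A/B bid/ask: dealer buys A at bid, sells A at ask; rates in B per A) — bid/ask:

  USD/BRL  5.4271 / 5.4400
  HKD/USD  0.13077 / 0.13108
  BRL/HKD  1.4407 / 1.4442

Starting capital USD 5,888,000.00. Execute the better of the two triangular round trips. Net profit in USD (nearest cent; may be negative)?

Best loop USD → BRL → HKD → USD:
USD 5,888,000.00 × 5.4271 (sell USD at bid) = BRL 31,954,764.80
BRL 31,954,764.80 × 1.4407 (sell BRL at bid) = HKD 46,037,229.65
HKD 46,037,229.65 × 0.13077 (sell HKD at bid) = USD 6,020,288.52

Net profit: USD 132,288.52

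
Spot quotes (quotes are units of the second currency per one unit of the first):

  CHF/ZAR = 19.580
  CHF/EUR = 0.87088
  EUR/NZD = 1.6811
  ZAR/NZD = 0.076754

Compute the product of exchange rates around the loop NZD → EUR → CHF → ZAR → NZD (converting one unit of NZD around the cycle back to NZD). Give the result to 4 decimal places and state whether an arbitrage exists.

1.0265 (arbitrage exists)

Around NZD → EUR → CHF → ZAR → NZD: 1 ÷ 1.6811 ÷ 0.87088 × 19.580 × 0.076754 = 1.026507
Product > 1; profitable direction is NZD → EUR → CHF → ZAR → NZD.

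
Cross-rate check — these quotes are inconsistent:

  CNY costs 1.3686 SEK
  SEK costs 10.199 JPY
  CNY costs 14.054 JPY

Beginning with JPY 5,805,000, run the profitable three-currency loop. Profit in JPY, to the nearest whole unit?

Profitable loop is JPY → SEK → CNY → JPY:
JPY 5,805,000 ÷ 10.199 = SEK 569,173.45
SEK 569,173.45 ÷ 1.3686 = CNY 415,880.06
CNY 415,880.06 × 14.054 = JPY 5,844,778
Profit = JPY 5,844,778 − JPY 5,805,000

Profit: JPY 39,778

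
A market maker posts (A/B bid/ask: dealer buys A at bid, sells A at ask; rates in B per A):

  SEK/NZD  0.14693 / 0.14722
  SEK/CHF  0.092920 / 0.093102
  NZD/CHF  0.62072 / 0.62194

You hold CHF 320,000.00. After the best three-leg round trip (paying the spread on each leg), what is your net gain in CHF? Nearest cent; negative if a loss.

Net profit: CHF 4,746.05

Best loop CHF → NZD → SEK → CHF:
CHF 320,000.00 ÷ 0.62194 (buy NZD at ask) = NZD 514,519.09
NZD 514,519.09 ÷ 0.14722 (buy SEK at ask) = SEK 3,494,899.37
SEK 3,494,899.37 × 0.092920 (sell SEK at bid) = CHF 324,746.05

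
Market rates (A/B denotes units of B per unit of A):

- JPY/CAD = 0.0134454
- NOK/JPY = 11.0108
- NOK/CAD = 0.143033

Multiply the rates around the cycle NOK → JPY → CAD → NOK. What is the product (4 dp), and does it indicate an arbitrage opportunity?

1.0350 (arbitrage exists)

Around NOK → JPY → CAD → NOK: 1 × 11.0108 × 0.0134454 ÷ 0.143033 = 1.035038
Product > 1; profitable direction is NOK → JPY → CAD → NOK.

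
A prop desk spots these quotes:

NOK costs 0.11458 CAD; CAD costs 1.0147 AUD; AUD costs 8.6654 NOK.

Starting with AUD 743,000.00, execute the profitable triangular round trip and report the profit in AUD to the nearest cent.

Profit: AUD 5,555.33

Profitable loop is AUD → NOK → CAD → AUD:
AUD 743,000.00 × 8.6654 = NOK 6,438,392.20
NOK 6,438,392.20 × 0.11458 = CAD 737,710.98
CAD 737,710.98 × 1.0147 = AUD 748,555.33
Profit = AUD 748,555.33 − AUD 743,000.00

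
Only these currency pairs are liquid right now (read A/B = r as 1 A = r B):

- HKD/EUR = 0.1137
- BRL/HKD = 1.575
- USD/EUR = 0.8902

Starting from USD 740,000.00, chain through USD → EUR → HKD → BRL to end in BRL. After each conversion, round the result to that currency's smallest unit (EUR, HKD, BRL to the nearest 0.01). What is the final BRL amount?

USD 740,000.00 × 0.8902 = EUR 658,748.00
EUR 658,748.00 ÷ 0.1137 = HKD 5,793,737.91
HKD 5,793,737.91 ÷ 1.575 = BRL 3,678,563.75

BRL 3,678,563.75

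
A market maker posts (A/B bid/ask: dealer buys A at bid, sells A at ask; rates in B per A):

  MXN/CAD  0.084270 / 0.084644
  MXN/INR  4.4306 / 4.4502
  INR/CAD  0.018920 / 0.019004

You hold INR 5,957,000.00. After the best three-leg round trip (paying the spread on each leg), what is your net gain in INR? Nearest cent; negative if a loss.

Net result: INR -21,243.96 (no profitable arbitrage after spreads)

Best loop INR → MXN → CAD → INR:
INR 5,957,000.00 ÷ 4.4502 (buy MXN at ask) = MXN 1,338,591.52
MXN 1,338,591.52 × 0.084270 (sell MXN at bid) = CAD 112,803.11
CAD 112,803.11 ÷ 0.019004 (buy INR at ask) = INR 5,935,756.04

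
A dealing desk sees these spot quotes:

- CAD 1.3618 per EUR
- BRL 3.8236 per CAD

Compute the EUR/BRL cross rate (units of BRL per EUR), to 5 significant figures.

EUR/BRL = 5.2070

1 EUR × 1.3618 = 1.3618 CAD
1.3618 CAD × 3.8236 = 5.20698 BRL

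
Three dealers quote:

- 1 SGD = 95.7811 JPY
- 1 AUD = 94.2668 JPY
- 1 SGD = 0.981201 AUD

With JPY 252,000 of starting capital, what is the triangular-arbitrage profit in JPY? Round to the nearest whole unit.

Profitable loop is JPY → AUD → SGD → JPY:
JPY 252,000 ÷ 94.2668 = AUD 2,673.26
AUD 2,673.26 ÷ 0.981201 = SGD 2,724.48
SGD 2,724.48 × 95.7811 = JPY 260,954
Profit = JPY 260,954 − JPY 252,000

Profit: JPY 8,954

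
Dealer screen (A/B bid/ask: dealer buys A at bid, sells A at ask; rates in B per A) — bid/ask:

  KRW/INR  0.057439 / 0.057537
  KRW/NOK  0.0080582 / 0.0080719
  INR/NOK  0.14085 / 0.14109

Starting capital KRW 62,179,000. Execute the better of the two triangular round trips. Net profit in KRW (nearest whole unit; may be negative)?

Net profit: KRW 141,608

Best loop KRW → INR → NOK → KRW:
KRW 62,179,000 × 0.057439 (sell KRW at bid) = INR 3,571,499.58
INR 3,571,499.58 × 0.14085 (sell INR at bid) = NOK 503,045.72
NOK 503,045.72 ÷ 0.0080719 (buy KRW at ask) = KRW 62,320,608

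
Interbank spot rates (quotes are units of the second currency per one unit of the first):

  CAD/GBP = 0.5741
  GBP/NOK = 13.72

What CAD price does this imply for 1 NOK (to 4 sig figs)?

NOK/CAD = 0.1270

1 NOK ÷ 13.72 = 0.0728863 GBP
0.0728863 GBP ÷ 0.5741 = 0.126957 CAD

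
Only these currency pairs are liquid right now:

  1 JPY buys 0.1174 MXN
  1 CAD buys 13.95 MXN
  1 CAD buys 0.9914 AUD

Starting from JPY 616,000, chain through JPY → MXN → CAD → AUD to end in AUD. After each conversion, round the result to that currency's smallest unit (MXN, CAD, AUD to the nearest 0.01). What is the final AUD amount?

AUD 5,139.53

JPY 616,000 × 0.1174 = MXN 72,318.40
MXN 72,318.40 ÷ 13.95 = CAD 5,184.11
CAD 5,184.11 × 0.9914 = AUD 5,139.53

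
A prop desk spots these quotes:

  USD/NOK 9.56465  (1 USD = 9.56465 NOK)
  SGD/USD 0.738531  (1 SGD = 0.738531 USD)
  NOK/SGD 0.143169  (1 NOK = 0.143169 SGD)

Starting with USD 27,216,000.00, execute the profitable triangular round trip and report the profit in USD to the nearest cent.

Profit: USD 307,971.53

Profitable loop is USD → NOK → SGD → USD:
USD 27,216,000.00 × 9.56465 = NOK 260,311,514.40
NOK 260,311,514.40 × 0.143169 = SGD 37,268,539.21
SGD 37,268,539.21 × 0.738531 = USD 27,523,971.53
Profit = USD 27,523,971.53 − USD 27,216,000.00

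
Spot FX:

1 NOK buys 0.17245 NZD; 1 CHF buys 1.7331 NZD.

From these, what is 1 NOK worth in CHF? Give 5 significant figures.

1 NOK × 0.17245 = 0.17245 NZD
0.17245 NZD ÷ 1.7331 = 0.0995038 CHF

NOK/CHF = 0.099504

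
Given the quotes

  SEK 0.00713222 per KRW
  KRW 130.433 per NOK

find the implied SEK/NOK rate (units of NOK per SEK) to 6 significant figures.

SEK/NOK = 1.07495

1 SEK ÷ 0.00713222 = 140.209 KRW
140.209 KRW ÷ 130.433 = 1.07495 NOK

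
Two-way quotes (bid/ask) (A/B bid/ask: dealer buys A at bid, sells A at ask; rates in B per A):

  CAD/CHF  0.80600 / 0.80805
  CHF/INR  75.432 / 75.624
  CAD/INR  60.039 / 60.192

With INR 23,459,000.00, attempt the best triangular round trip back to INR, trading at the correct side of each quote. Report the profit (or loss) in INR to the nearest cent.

Net profit: INR 236,254.95

Best loop INR → CAD → CHF → INR:
INR 23,459,000.00 ÷ 60.192 (buy CAD at ask) = CAD 389,736.18
CAD 389,736.18 × 0.80600 (sell CAD at bid) = CHF 314,127.36
CHF 314,127.36 × 75.432 (sell CHF at bid) = INR 23,695,254.95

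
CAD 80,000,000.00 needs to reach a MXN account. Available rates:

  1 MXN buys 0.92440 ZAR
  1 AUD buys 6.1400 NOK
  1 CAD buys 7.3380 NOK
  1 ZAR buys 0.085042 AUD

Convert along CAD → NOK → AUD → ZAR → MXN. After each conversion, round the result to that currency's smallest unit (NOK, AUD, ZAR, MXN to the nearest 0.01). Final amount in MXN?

MXN 1,216,202,582.26

CAD 80,000,000.00 × 7.3380 = NOK 587,040,000.00
NOK 587,040,000.00 ÷ 6.1400 = AUD 95,609,120.52
AUD 95,609,120.52 ÷ 0.085042 = ZAR 1,124,257,667.04
ZAR 1,124,257,667.04 ÷ 0.92440 = MXN 1,216,202,582.26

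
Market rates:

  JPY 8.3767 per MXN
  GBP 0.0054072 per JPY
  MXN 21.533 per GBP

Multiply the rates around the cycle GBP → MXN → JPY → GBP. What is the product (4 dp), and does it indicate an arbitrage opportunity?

Around GBP → MXN → JPY → GBP: 1 × 21.533 × 8.3767 × 0.0054072 = 0.975326
Product < 1; profitable direction is GBP → JPY → MXN → GBP.

0.9753 (arbitrage exists)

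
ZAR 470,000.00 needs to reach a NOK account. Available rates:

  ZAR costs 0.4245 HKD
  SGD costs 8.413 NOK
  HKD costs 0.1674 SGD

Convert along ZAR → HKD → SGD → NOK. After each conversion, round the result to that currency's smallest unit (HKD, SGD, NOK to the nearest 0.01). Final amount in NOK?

ZAR 470,000.00 × 0.4245 = HKD 199,515.00
HKD 199,515.00 × 0.1674 = SGD 33,398.81
SGD 33,398.81 × 8.413 = NOK 280,984.19

NOK 280,984.19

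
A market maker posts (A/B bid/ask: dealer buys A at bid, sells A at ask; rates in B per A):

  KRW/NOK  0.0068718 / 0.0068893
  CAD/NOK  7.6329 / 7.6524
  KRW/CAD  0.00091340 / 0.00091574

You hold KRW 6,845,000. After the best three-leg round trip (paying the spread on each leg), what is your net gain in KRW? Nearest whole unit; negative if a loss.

Best loop KRW → CAD → NOK → KRW:
KRW 6,845,000 × 0.00091340 (sell KRW at bid) = CAD 6,252.22
CAD 6,252.22 × 7.6329 (sell CAD at bid) = NOK 47,722.59
NOK 47,722.59 ÷ 0.0068893 (buy KRW at ask) = KRW 6,927,060

Net profit: KRW 82,060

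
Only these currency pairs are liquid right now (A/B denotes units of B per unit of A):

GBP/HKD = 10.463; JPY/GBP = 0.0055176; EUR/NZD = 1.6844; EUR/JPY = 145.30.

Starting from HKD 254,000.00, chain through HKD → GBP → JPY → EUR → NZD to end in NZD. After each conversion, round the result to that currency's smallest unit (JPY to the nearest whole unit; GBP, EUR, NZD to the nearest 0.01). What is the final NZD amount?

HKD 254,000.00 ÷ 10.463 = GBP 24,276.02
GBP 24,276.02 ÷ 0.0055176 = JPY 4,399,743
JPY 4,399,743 ÷ 145.30 = EUR 30,280.41
EUR 30,280.41 × 1.6844 = NZD 51,004.32

NZD 51,004.32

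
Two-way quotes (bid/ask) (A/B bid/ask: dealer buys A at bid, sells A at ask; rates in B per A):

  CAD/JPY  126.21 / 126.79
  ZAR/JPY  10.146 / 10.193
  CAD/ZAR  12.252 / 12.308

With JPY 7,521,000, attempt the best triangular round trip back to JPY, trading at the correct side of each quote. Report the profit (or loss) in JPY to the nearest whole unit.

Best loop JPY → ZAR → CAD → JPY:
JPY 7,521,000 ÷ 10.193 (buy ZAR at ask) = ZAR 737,859.32
ZAR 737,859.32 ÷ 12.308 (buy CAD at ask) = CAD 59,949.57
CAD 59,949.57 × 126.21 (sell CAD at bid) = JPY 7,566,235

Net profit: JPY 45,235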